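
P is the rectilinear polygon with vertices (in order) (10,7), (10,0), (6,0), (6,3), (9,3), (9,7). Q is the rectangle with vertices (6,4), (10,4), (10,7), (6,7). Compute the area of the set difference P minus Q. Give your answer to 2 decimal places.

|P| = 16, |P∩Q| = 3.
|P ∖ Q| = |P| − |P∩Q| = 16 − 3 = 13.00.

13.00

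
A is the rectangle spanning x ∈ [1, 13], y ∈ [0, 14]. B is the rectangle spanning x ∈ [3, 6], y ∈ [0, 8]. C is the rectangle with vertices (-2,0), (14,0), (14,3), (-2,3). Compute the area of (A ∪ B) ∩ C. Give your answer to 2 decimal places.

36.00

The region (A ∪ B) ∩ C is the polygon with vertices (1,3), (13,3), (13,0), (6,0), (3,0), (1,0).
By the shoelace formula its area is 36.00.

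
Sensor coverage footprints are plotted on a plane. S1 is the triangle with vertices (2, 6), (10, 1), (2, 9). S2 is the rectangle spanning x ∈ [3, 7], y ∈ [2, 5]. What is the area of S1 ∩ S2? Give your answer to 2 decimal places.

3.11

The intersection is the polygon with vertices (3.6,5), (6,5), (7,4), (7,2.875).
By the shoelace formula its area is 3.11.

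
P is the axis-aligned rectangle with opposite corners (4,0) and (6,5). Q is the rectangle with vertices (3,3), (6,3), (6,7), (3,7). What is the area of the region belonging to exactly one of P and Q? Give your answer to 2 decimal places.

|P∩Q|: x∈[4,6], y∈[3,5] → 2·2 = 4.
|P △ Q| = |P| + |Q| − 2·|P∩Q| = 10 + 12 − 8 = 14.00.

14.00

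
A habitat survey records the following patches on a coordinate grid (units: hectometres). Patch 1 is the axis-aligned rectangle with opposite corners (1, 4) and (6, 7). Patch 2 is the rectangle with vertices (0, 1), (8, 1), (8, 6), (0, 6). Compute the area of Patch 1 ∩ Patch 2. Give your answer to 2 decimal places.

|Patch 1∩Patch 2|: x∈[1,6], y∈[4,6] → 5·2 = 10.

10.00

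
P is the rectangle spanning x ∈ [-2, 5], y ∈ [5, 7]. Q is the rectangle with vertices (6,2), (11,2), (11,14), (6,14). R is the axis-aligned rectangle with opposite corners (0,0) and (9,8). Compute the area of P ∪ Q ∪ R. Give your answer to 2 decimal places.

By inclusion–exclusion:
Individual areas: |P| = 14, |Q| = 60, |R| = 72.
|P∩Q| = 0 (no overlap).
|P∩R|: x∈[0,5], y∈[5,7] → 5·2 = 10.
|Q∩R|: x∈[6,9], y∈[2,8] → 3·6 = 18.
|P∩Q∩R| = 0.
|P ∪ Q ∪ R| = 146 − 28 + 0 = 118.00.

118.00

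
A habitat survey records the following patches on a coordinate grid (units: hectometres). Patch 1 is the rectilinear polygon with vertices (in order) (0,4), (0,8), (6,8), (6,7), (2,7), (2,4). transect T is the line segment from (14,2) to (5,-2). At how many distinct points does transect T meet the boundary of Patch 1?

0

The segment lies entirely outside Patch 1 and never meets its boundary.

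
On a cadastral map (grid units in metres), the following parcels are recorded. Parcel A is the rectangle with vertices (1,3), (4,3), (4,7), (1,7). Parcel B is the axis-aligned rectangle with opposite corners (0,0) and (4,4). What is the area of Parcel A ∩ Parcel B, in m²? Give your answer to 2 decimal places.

3.00

|Parcel A∩Parcel B|: x∈[1,4], y∈[3,4] → 3·1 = 3.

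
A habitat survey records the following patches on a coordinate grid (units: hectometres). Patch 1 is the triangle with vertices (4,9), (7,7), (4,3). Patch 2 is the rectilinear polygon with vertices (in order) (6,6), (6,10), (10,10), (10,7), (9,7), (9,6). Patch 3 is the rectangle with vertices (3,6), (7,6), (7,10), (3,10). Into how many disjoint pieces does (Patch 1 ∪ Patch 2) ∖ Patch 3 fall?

2

(Patch 1 ∪ Patch 2) ∖ Patch 3 splits into 2 disjoint pieces (area 11, area 3.375).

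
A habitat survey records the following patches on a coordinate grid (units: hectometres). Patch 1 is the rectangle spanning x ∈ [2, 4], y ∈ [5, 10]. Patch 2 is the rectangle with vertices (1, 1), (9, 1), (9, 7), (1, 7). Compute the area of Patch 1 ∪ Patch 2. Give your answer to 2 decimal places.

54.00

By inclusion–exclusion:
Individual areas: |Patch 1| = 10, |Patch 2| = 48.
|Patch 1∩Patch 2|: x∈[2,4], y∈[5,7] → 2·2 = 4.
|Patch 1 ∪ Patch 2| = 58 − 4 = 54.00.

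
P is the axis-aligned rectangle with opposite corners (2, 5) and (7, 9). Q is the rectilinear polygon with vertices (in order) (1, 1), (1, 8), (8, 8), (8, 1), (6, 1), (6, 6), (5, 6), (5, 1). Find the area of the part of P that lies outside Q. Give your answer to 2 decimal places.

6.00

|P| = 20, |P∩Q| = 14.
|P ∖ Q| = |P| − |P∩Q| = 20 − 14 = 6.00.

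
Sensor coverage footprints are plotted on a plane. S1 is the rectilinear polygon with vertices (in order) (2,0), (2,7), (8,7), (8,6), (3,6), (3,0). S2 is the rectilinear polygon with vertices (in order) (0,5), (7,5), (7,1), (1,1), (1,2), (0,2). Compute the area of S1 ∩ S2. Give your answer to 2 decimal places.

The intersection is the polygon with vertices (2,5), (3,5), (3,1), (2,1).
By the shoelace formula its area is 4.00.

4.00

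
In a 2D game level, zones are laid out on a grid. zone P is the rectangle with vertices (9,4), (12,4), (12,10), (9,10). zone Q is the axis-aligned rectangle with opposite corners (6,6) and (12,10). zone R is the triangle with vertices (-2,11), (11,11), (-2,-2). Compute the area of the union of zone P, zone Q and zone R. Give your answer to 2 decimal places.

106.50

By inclusion–exclusion:
Individual areas: |zone P| = 18, |zone Q| = 24, |zone R| = 84.5.
|zone P∩zone Q|: x∈[9,12], y∈[6,10] → 3·4 = 12.
|zone P∩zone R| = 0.5.
|zone Q∩zone R| = 8.
|zone P∩zone Q∩zone R| = 0.5.
|zone P ∪ zone Q ∪ zone R| = 126.5 − 20.5 + 0.5 = 106.50.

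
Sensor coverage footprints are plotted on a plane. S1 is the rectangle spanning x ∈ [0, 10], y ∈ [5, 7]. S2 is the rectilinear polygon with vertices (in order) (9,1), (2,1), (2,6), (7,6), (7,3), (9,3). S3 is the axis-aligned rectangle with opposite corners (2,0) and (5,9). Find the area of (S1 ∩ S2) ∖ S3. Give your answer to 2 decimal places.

2.00

|S1 ∩ S2| = 5.
|(S1 ∩ S2) ∩ S3| = 3.
|(S1 ∩ S2) ∖ S3| = 5 − 3 = 2.00.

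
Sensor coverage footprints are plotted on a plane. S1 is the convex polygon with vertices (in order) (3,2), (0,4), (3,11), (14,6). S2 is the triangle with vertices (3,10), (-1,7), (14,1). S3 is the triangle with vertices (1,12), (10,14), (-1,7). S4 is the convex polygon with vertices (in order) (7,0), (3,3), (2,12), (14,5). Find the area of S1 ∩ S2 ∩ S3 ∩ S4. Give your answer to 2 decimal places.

The intersection is the polygon with vertices (3.312,9.744), (2.321,9.113), (2.294,9.353), (2.368,9.526), (3,10).
By the shoelace formula its area is 0.36.

0.36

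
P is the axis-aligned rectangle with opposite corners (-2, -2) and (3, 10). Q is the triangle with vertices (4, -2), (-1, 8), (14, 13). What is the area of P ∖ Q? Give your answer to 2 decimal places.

41.33

|P| = 60, |P∩Q| = 18.6667.
|P ∖ Q| = |P| − |P∩Q| = 60 − 18.6667 = 41.33.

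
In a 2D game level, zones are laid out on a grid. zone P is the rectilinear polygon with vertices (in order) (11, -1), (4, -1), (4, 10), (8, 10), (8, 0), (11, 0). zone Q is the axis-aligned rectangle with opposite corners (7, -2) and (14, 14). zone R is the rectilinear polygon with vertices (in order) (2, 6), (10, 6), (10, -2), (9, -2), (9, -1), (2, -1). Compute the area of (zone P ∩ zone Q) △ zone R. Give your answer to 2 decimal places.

|zone P ∩ zone Q| = 14.
|(zone P ∩ zone Q) ∩ zone R| = 9.
|(zone P ∩ zone Q) △ zone R| = 14 + 57 − 18 = 53.00.

53.00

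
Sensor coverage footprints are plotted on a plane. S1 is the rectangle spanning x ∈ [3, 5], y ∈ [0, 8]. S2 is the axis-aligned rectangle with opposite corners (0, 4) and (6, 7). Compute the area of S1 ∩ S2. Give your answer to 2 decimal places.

|S1∩S2|: x∈[3,5], y∈[4,7] → 2·3 = 6.

6.00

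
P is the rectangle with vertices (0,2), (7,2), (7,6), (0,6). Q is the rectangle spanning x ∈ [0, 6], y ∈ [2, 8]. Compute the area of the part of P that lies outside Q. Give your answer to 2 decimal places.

4.00

|P∩Q|: x∈[0,6], y∈[2,6] → 6·4 = 24.
|P| = 28.
|P ∖ Q| = |P| − |P∩Q| = 28 − 24 = 4.00.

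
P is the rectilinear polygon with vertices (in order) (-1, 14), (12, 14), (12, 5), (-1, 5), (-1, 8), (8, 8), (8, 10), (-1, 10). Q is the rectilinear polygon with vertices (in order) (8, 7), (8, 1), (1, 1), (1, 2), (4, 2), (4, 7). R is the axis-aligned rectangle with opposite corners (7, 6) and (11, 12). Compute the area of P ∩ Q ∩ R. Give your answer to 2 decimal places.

The intersection is the polygon with vertices (8,7), (8,6), (7,6), (7,7).
By the shoelace formula its area is 1.00.

1.00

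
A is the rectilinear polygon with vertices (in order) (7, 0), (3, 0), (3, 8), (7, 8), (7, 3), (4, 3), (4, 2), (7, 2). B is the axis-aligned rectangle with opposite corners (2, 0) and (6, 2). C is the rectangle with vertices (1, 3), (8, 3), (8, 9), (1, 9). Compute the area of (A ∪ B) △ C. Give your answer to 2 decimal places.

33.00

|A ∪ B| = 31.
|(A ∪ B) ∩ C| = 20.
|(A ∪ B) △ C| = 31 + 42 − 40 = 33.00.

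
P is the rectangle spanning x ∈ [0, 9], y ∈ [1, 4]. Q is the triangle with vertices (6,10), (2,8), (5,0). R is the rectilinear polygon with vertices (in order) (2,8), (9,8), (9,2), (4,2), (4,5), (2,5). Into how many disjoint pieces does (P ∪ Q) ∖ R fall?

2

(P ∪ Q) ∖ R splits into 2 disjoint pieces (area 17.925, area 3.8).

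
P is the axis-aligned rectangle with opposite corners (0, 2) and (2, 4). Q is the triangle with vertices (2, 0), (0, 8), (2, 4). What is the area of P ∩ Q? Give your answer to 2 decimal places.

The intersection is the polygon with vertices (2,2), (1.5,2), (1,4), (2,4).
By the shoelace formula its area is 1.50.

1.50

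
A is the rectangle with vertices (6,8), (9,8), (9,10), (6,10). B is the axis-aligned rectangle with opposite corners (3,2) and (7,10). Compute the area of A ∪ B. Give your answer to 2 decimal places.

36.00

By inclusion–exclusion:
Individual areas: |A| = 6, |B| = 32.
|A∩B|: x∈[6,7], y∈[8,10] → 1·2 = 2.
|A ∪ B| = 38 − 2 = 36.00.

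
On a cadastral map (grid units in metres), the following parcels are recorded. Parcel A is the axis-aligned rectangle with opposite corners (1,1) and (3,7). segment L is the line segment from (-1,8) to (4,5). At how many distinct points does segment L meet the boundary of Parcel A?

The segment meets the boundary at (3,5.6), (1,6.8).

2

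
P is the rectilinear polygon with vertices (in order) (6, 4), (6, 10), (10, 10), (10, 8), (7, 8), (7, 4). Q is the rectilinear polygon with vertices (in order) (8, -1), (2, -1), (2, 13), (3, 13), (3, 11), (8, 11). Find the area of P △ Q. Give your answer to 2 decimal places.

70.00

|P| = 12, |Q| = 74, |P∩Q| = 8.
|P △ Q| = |P| + |Q| − 2·|P∩Q| = 12 + 74 − 16 = 70.00.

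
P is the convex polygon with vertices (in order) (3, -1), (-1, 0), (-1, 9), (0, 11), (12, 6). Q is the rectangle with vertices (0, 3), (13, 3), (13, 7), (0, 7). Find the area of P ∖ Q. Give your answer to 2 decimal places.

|P| = 91.5, |P∩Q| = 41.0143.
|P ∖ Q| = |P| − |P∩Q| = 91.5 − 41.0143 = 50.49.

50.49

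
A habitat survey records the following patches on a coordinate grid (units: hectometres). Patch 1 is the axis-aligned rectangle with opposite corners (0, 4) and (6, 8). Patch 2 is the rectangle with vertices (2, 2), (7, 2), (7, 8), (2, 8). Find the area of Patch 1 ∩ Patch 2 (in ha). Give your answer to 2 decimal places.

16.00

|Patch 1∩Patch 2|: x∈[2,6], y∈[4,8] → 4·4 = 16.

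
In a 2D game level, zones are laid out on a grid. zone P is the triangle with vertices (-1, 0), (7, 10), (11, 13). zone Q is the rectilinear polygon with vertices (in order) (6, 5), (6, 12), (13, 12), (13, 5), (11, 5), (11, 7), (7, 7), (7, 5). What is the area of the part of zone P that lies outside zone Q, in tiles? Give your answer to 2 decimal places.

|zone P| = 8, |zone P∩zone Q| = 3.7115.
|zone P ∖ zone Q| = |zone P| − |zone P∩zone Q| = 8 − 3.7115 = 4.29.

4.29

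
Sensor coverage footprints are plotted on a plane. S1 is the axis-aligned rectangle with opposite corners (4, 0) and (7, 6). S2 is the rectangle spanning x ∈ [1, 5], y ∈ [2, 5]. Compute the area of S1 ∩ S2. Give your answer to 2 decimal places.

|S1∩S2|: x∈[4,5], y∈[2,5] → 1·3 = 3.

3.00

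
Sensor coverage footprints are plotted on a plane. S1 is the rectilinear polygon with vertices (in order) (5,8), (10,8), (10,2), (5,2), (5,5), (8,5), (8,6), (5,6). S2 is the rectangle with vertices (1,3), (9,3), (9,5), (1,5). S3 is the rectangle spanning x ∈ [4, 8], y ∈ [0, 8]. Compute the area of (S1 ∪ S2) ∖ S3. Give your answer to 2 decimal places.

|S1 ∪ S2| = 35.
|(S1 ∪ S2) ∩ S3| = 17.
|(S1 ∪ S2) ∖ S3| = 35 − 17 = 18.00.

18.00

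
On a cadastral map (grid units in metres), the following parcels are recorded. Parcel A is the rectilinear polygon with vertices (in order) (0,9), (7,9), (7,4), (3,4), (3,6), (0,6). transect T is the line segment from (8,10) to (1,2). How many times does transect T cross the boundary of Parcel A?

2

The segment meets the boundary at (3,4.286), (7,8.857).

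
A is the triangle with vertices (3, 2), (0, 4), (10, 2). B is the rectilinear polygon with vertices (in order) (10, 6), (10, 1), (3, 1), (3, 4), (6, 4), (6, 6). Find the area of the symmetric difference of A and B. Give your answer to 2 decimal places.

|A| = 7, |B| = 29, |A∩B| = 4.9.
|A △ B| = |A| + |B| − 2·|A∩B| = 7 + 29 − 9.8 = 26.20.

26.20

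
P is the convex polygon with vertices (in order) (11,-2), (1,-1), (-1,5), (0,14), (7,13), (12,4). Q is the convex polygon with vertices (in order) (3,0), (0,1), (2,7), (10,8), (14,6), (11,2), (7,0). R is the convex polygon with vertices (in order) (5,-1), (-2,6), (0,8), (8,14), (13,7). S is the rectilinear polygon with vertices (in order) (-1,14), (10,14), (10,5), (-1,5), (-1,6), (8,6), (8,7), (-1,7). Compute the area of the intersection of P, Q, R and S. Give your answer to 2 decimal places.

14.46

The intersection is the polygon with vertices (9.792,7.974), (10,7.6), (10,5), (1.333,5), (1.667,6), (8,6), (8,7), (2,7).
By the shoelace formula its area is 14.46.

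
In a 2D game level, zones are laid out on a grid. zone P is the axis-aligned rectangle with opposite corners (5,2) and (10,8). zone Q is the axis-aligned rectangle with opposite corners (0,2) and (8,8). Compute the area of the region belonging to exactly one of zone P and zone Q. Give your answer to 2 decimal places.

42.00

|zone P∩zone Q|: x∈[5,8], y∈[2,8] → 3·6 = 18.
|zone P △ zone Q| = |zone P| + |zone Q| − 2·|zone P∩zone Q| = 30 + 48 − 36 = 42.00.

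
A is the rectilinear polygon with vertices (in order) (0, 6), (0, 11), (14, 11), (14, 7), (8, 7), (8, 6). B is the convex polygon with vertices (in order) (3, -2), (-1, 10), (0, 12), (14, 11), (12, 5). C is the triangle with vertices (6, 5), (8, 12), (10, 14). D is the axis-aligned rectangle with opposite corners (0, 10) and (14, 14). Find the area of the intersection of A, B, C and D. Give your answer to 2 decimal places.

0.87

The intersection is the polygon with vertices (8.222,10), (7.429,10), (7.714,11), (8.667,11).
By the shoelace formula its area is 0.87.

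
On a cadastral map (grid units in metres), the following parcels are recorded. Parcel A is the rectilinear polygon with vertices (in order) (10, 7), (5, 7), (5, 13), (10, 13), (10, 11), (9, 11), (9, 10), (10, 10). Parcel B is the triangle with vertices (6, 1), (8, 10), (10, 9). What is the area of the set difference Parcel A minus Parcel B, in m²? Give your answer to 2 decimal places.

|Parcel A| = 29, |Parcel A∩Parcel B| = 5.
|Parcel A ∖ Parcel B| = |Parcel A| − |Parcel A∩Parcel B| = 29 − 5 = 24.00.

24.00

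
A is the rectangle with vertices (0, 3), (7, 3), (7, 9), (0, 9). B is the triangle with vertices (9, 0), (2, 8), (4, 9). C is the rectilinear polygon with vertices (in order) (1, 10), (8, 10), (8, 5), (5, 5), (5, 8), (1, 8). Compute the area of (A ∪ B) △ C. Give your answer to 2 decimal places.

42.54

|A ∪ B| = 43.5375.
|(A ∪ B) ∩ C| = 12.
|(A ∪ B) △ C| = 43.5375 + 23 − 24 = 42.54.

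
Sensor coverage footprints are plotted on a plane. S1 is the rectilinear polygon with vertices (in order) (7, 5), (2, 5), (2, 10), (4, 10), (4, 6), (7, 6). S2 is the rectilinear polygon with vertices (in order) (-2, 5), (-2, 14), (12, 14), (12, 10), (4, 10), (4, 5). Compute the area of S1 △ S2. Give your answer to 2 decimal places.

|S1| = 13, |S2| = 86, |S1∩S2| = 10.
|S1 △ S2| = |S1| + |S2| − 2·|S1∩S2| = 13 + 86 − 20 = 79.00.

79.00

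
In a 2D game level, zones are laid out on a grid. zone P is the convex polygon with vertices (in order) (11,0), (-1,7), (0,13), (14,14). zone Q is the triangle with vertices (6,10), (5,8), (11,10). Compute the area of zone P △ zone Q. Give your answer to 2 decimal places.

131.00

|zone P| = 136, |zone Q| = 5, |zone P∩zone Q| = 5.
|zone P △ zone Q| = |zone P| + |zone Q| − 2·|zone P∩zone Q| = 136 + 5 − 10 = 131.00.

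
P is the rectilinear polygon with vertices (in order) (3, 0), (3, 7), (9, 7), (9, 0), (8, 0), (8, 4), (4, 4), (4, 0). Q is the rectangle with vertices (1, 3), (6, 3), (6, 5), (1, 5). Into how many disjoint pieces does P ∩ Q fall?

P ∩ Q is a single connected region.

1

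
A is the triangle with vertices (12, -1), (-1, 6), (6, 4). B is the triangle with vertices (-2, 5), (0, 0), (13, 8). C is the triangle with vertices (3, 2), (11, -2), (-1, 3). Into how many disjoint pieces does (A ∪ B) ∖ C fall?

1

(A ∪ B) ∖ C is a single connected region.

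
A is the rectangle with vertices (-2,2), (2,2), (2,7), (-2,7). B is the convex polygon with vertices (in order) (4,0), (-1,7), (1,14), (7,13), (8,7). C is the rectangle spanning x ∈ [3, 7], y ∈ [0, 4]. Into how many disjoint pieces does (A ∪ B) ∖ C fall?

(A ∪ B) ∖ C is a single connected region.

1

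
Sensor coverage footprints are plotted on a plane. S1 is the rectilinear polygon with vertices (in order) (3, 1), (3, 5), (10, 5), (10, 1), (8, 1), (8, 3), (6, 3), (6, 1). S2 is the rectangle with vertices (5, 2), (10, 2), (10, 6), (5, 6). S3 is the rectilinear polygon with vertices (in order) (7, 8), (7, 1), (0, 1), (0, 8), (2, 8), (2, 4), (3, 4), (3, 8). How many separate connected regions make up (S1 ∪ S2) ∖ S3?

(S1 ∪ S2) ∖ S3 is a single connected region.

1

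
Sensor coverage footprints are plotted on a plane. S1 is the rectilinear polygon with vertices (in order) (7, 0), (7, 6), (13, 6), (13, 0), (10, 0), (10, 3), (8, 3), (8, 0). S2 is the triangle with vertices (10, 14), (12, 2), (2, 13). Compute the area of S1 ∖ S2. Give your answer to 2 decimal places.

|S1| = 30, |S1∩S2| = 5.9394.
|S1 ∖ S2| = |S1| − |S1∩S2| = 30 − 5.9394 = 24.06.

24.06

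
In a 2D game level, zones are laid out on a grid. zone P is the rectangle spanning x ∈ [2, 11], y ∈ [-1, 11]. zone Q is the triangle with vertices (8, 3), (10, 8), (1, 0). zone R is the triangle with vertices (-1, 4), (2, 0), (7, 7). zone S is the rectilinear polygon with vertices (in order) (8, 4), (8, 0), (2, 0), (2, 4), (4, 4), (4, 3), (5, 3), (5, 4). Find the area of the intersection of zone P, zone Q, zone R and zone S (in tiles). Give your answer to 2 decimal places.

The intersection is the polygon with vertices (2.441,0.618), (2,0.429), (2,0.889), (3.739,2.435).
By the shoelace formula its area is 0.68.

0.68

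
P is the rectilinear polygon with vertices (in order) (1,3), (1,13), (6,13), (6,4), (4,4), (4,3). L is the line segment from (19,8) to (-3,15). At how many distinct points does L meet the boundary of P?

The segment meets the boundary at (3.286,13), (6,12.136).

2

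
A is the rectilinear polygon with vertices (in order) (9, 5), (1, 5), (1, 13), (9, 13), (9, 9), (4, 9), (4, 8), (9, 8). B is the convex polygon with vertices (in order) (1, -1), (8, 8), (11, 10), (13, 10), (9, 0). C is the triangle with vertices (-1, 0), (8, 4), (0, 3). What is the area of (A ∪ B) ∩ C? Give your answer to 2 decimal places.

The region (A ∪ B) ∩ C is the polygon with vertices (4.554,3.569), (8,4), (3.245,1.887).
By the shoelace formula its area is 2.62.

2.62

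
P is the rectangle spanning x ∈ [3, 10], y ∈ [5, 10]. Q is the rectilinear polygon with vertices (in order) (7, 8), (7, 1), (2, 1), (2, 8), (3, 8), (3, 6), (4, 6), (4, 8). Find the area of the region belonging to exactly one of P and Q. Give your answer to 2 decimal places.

|P| = 35, |Q| = 33, |P∩Q| = 10.
|P △ Q| = |P| + |Q| − 2·|P∩Q| = 35 + 33 − 20 = 48.00.

48.00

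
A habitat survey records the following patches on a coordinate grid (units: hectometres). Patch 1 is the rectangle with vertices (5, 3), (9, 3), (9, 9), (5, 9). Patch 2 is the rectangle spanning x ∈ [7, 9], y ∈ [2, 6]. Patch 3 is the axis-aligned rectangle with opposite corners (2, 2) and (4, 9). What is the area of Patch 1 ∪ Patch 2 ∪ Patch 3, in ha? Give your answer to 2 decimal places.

40.00

By inclusion–exclusion:
Individual areas: |Patch 1| = 24, |Patch 2| = 8, |Patch 3| = 14.
|Patch 1∩Patch 2|: x∈[7,9], y∈[3,6] → 2·3 = 6.
|Patch 1∩Patch 3| = 0 (no overlap).
|Patch 2∩Patch 3| = 0 (no overlap).
|Patch 1∩Patch 2∩Patch 3| = 0.
|Patch 1 ∪ Patch 2 ∪ Patch 3| = 46 − 6 + 0 = 40.00.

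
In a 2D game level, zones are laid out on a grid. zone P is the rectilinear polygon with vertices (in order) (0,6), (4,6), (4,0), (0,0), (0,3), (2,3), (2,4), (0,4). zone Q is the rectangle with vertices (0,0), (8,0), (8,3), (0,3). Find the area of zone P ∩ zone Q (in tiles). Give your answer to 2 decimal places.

The intersection is the polygon with vertices (4,0), (0,0), (0,3), (2,3), (4,3).
By the shoelace formula its area is 12.00.

12.00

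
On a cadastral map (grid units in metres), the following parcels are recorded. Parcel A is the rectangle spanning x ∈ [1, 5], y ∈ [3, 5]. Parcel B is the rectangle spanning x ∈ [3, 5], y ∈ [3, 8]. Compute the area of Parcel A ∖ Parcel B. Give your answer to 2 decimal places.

4.00

|Parcel A∩Parcel B|: x∈[3,5], y∈[3,5] → 2·2 = 4.
|Parcel A| = 8.
|Parcel A ∖ Parcel B| = |Parcel A| − |Parcel A∩Parcel B| = 8 − 4 = 4.00.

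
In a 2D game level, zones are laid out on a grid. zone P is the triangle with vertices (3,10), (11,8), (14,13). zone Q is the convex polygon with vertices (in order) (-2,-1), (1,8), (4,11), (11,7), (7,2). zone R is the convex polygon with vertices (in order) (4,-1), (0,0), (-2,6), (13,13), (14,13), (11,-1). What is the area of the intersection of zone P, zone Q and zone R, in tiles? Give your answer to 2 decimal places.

The intersection is the polygon with vertices (7.889,8.778), (5.326,9.419), (6.119,9.789).
By the shoelace formula its area is 0.73.

0.73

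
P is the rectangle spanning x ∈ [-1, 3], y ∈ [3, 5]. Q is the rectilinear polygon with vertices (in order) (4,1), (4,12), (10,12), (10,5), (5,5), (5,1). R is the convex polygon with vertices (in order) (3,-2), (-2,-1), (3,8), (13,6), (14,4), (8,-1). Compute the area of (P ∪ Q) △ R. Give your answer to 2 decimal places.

|P ∪ Q| = 54.
|(P ∪ Q) ∩ R| = 21.6444.
|(P ∪ Q) △ R| = 54 + 98.5 − 43.2889 = 109.21.

109.21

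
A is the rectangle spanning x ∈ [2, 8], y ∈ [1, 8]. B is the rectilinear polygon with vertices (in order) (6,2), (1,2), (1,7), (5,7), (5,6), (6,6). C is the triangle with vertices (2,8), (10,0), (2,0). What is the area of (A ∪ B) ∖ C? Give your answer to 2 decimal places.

|A ∪ B| = 47.
|(A ∪ B) ∩ C| = 24.
|(A ∪ B) ∖ C| = 47 − 24 = 23.00.

23.00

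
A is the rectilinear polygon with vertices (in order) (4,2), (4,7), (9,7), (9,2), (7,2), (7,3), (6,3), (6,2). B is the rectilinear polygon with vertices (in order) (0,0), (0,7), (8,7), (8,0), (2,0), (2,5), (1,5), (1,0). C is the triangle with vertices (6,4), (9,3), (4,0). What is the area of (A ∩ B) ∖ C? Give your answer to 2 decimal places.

15.80

|A ∩ B| = 19.
|(A ∩ B) ∩ C| = 3.2.
|(A ∩ B) ∖ C| = 19 − 3.2 = 15.80.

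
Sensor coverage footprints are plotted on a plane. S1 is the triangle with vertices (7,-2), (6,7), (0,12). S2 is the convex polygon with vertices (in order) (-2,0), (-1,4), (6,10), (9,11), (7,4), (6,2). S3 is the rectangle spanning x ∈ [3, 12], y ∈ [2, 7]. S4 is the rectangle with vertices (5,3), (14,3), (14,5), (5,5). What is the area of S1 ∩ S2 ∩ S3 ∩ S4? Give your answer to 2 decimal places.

2.67

The intersection is the polygon with vertices (6.444,3), (5,3), (5,5), (6.222,5).
By the shoelace formula its area is 2.67.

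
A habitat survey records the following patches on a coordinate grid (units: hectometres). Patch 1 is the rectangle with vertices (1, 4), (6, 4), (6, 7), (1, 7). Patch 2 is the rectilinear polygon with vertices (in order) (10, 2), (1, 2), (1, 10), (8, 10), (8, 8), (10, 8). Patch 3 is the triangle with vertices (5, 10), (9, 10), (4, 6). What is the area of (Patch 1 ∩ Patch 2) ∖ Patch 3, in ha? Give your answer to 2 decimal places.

|Patch 1 ∩ Patch 2| = 15.
|(Patch 1 ∩ Patch 2) ∩ Patch 3| = 0.5.
|(Patch 1 ∩ Patch 2) ∖ Patch 3| = 15 − 0.5 = 14.50.

14.50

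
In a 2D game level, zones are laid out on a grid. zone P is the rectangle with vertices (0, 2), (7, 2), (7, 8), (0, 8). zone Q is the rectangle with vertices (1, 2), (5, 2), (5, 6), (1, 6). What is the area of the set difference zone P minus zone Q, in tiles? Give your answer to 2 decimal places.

26.00

|zone P∩zone Q|: x∈[1,5], y∈[2,6] → 4·4 = 16.
|zone P| = 42.
|zone P ∖ zone Q| = |zone P| − |zone P∩zone Q| = 42 − 16 = 26.00.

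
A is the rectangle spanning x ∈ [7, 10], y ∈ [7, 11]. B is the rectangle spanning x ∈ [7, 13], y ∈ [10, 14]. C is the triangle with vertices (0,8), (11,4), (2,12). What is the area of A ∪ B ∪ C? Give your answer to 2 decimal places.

By inclusion–exclusion:
Individual areas: |A| = 12, |B| = 24, |C| = 26.
|A∩B|: x∈[7,10], y∈[10,11] → 3·1 = 3.
|A∩C| = 0.1736.
|B∩C| = 0.
|A∩B∩C| = 0.
|A ∪ B ∪ C| = 62 − 3.1736 + 0 = 58.83.

58.83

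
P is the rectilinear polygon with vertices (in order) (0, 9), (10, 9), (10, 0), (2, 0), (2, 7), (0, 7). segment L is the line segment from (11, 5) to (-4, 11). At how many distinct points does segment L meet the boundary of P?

The segment meets the boundary at (1,9), (10,5.4).

2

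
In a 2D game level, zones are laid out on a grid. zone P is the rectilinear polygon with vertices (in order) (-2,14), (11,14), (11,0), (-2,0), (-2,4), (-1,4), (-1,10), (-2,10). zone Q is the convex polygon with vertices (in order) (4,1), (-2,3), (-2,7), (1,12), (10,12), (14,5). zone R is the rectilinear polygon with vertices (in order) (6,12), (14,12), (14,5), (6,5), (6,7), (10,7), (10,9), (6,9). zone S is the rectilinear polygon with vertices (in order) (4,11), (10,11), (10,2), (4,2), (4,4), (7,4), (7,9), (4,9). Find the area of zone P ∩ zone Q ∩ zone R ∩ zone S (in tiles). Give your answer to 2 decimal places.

14.00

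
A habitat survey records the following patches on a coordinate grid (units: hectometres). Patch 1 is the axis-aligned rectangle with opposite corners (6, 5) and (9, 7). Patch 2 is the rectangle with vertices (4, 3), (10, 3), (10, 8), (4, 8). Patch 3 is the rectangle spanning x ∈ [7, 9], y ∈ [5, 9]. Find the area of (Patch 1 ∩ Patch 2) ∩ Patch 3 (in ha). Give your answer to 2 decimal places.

4.00

The region (Patch 1 ∩ Patch 2) ∩ Patch 3 is the polygon with vertices (9,7), (9,5), (7,5), (7,7).
By the shoelace formula its area is 4.00.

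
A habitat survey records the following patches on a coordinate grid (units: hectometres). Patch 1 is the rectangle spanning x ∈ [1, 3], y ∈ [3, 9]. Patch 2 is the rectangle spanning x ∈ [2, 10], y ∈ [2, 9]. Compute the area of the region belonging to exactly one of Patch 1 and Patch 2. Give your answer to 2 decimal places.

|Patch 1∩Patch 2|: x∈[2,3], y∈[3,9] → 1·6 = 6.
|Patch 1 △ Patch 2| = |Patch 1| + |Patch 2| − 2·|Patch 1∩Patch 2| = 12 + 56 − 12 = 56.00.

56.00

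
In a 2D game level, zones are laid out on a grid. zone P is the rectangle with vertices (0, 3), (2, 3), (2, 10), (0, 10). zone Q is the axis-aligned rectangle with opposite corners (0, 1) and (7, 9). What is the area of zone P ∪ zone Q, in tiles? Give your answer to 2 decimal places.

58.00

By inclusion–exclusion:
Individual areas: |zone P| = 14, |zone Q| = 56.
|zone P∩zone Q|: x∈[0,2], y∈[3,9] → 2·6 = 12.
|zone P ∪ zone Q| = 70 − 12 = 58.00.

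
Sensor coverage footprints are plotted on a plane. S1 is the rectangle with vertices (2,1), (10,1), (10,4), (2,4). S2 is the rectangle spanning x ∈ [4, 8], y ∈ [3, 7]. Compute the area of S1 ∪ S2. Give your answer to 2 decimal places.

By inclusion–exclusion:
Individual areas: |S1| = 24, |S2| = 16.
|S1∩S2|: x∈[4,8], y∈[3,4] → 4·1 = 4.
|S1 ∪ S2| = 40 − 4 = 36.00.

36.00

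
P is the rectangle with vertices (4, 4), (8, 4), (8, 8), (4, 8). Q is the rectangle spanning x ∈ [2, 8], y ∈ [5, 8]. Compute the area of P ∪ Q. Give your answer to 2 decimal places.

22.00

By inclusion–exclusion:
Individual areas: |P| = 16, |Q| = 18.
|P∩Q|: x∈[4,8], y∈[5,8] → 4·3 = 12.
|P ∪ Q| = 34 − 12 = 22.00.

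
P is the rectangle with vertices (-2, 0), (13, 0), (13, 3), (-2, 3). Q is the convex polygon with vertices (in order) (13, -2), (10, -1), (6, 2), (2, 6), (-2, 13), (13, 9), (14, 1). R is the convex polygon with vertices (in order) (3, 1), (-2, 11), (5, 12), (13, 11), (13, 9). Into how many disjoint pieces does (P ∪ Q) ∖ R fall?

2

(P ∪ Q) ∖ R splits into 2 disjoint pieces (area 74.6667, area 3.8271).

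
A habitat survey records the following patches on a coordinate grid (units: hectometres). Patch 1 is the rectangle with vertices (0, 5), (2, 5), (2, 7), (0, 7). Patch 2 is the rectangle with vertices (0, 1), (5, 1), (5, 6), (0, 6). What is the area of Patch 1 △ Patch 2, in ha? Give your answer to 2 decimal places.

|Patch 1∩Patch 2|: x∈[0,2], y∈[5,6] → 2·1 = 2.
|Patch 1 △ Patch 2| = |Patch 1| + |Patch 2| − 2·|Patch 1∩Patch 2| = 4 + 25 − 4 = 25.00.

25.00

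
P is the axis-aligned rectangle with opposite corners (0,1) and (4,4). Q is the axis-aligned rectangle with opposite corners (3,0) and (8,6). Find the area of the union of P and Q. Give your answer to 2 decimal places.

39.00

By inclusion–exclusion:
Individual areas: |P| = 12, |Q| = 30.
|P∩Q|: x∈[3,4], y∈[1,4] → 1·3 = 3.
|P ∪ Q| = 42 − 3 = 39.00.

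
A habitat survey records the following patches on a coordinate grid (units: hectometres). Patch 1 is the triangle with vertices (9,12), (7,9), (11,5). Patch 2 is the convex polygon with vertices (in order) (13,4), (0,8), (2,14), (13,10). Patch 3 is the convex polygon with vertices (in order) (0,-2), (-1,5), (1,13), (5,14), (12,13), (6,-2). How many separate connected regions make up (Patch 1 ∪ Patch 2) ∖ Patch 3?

2

(Patch 1 ∪ Patch 2) ∖ Patch 3 splits into 2 disjoint pieces (area 18.2696, area 0.5606).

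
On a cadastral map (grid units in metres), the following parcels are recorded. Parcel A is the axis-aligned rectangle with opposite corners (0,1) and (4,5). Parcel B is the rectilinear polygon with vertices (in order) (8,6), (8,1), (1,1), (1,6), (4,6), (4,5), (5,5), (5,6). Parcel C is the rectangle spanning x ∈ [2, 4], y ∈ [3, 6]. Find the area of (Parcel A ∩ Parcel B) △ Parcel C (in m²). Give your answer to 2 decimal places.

|Parcel A ∩ Parcel B| = 12.
|(Parcel A ∩ Parcel B) ∩ Parcel C| = 4.
|(Parcel A ∩ Parcel B) △ Parcel C| = 12 + 6 − 8 = 10.00.

10.00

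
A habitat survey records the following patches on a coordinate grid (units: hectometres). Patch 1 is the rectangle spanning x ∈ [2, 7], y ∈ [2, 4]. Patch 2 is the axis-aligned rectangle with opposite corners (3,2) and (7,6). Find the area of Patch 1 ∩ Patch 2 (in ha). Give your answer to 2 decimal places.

|Patch 1∩Patch 2|: x∈[3,7], y∈[2,4] → 4·2 = 8.

8.00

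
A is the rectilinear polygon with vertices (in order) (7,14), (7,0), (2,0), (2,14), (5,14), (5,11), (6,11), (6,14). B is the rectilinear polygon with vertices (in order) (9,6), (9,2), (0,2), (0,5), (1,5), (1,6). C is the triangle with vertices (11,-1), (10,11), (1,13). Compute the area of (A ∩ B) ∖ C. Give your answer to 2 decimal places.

|A ∩ B| = 20.
|(A ∩ B) ∩ C| = 0.7.
|(A ∩ B) ∖ C| = 20 − 0.7 = 19.30.

19.30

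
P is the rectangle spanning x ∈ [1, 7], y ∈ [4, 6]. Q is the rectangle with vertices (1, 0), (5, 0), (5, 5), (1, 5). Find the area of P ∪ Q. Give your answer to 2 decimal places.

By inclusion–exclusion:
Individual areas: |P| = 12, |Q| = 20.
|P∩Q|: x∈[1,5], y∈[4,5] → 4·1 = 4.
|P ∪ Q| = 32 − 4 = 28.00.

28.00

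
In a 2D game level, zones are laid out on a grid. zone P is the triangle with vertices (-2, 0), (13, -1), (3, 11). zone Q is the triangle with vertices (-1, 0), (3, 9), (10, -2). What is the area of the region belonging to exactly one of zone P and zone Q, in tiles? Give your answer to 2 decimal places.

43.05

|zone P| = 85, |zone Q| = 53.5, |zone P∩zone Q| = 47.7258.
|zone P △ zone Q| = |zone P| + |zone Q| − 2·|zone P∩zone Q| = 85 + 53.5 − 95.4517 = 43.05.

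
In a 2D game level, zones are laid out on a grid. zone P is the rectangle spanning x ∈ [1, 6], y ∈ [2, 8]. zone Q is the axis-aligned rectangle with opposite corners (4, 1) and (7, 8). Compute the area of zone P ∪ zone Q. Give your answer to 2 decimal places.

By inclusion–exclusion:
Individual areas: |zone P| = 30, |zone Q| = 21.
|zone P∩zone Q|: x∈[4,6], y∈[2,8] → 2·6 = 12.
|zone P ∪ zone Q| = 51 − 12 = 39.00.

39.00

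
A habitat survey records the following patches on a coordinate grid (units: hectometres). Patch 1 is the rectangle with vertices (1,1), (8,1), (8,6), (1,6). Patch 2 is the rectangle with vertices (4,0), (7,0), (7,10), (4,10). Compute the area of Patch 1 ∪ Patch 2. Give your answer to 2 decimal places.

50.00

By inclusion–exclusion:
Individual areas: |Patch 1| = 35, |Patch 2| = 30.
|Patch 1∩Patch 2|: x∈[4,7], y∈[1,6] → 3·5 = 15.
|Patch 1 ∪ Patch 2| = 65 − 15 = 50.00.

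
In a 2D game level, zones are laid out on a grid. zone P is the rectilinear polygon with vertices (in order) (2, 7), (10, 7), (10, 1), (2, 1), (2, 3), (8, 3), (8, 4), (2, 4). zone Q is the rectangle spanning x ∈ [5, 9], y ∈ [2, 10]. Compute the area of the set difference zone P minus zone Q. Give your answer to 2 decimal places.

|zone P| = 42, |zone P∩zone Q| = 17.
|zone P ∖ zone Q| = |zone P| − |zone P∩zone Q| = 42 − 17 = 25.00.

25.00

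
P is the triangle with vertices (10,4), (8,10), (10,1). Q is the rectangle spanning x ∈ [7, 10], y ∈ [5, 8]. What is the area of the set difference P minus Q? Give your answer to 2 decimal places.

1.83

|P| = 3, |P∩Q| = 1.1667.
|P ∖ Q| = |P| − |P∩Q| = 3 − 1.1667 = 1.83.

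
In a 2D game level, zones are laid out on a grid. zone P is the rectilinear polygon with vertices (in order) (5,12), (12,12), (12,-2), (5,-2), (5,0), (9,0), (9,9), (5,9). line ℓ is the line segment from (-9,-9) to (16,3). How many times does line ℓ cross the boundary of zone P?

The segment meets the boundary at (12,1.08), (5.583,-2).

2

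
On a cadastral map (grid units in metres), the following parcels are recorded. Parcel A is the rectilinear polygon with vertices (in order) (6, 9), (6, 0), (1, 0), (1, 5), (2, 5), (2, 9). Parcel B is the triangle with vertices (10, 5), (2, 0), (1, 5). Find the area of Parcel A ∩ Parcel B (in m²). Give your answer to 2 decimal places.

The intersection is the polygon with vertices (6,2.5), (2,0), (1,5), (2,5), (6,5).
By the shoelace formula its area is 17.50.

17.50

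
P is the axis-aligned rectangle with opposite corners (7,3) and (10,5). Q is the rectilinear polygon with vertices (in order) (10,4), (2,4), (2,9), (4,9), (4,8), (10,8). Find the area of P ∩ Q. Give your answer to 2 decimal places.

3.00

The intersection is the polygon with vertices (10,4), (7,4), (7,5), (10,5).
By the shoelace formula its area is 3.00.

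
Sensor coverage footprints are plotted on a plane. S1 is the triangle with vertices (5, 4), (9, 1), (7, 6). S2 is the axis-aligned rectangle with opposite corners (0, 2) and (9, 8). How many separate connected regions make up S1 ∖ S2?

1

S1 ∖ S2 is a single connected region.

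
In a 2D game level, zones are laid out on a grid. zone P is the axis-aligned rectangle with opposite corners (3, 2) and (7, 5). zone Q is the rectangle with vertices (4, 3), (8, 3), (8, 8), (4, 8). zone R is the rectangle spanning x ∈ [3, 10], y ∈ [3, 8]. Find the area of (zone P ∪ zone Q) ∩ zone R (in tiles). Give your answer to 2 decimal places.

The region (zone P ∪ zone Q) ∩ zone R is the polygon with vertices (3,5), (4,5), (4,8), (8,8), (8,3), (7,3), (3,3).
By the shoelace formula its area is 22.00.

22.00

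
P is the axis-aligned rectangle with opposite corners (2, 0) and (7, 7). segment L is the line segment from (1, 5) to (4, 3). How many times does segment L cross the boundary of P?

The segment meets the boundary at (2,4.333).

1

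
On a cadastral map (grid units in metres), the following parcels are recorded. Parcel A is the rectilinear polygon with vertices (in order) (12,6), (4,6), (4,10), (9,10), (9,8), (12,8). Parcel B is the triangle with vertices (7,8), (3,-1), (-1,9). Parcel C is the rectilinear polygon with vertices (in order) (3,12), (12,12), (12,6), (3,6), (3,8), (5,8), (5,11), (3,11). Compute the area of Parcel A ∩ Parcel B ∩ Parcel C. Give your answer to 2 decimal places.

5.36

The intersection is the polygon with vertices (4,8), (5,8), (5,8.25), (7,8), (6.111,6), (4,6).
By the shoelace formula its area is 5.36.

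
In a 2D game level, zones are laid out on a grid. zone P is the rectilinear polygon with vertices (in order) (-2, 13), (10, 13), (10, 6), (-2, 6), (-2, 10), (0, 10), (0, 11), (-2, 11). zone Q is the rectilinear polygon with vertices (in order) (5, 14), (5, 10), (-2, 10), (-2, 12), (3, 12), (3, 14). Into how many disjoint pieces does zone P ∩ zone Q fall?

zone P ∩ zone Q is a single connected region.

1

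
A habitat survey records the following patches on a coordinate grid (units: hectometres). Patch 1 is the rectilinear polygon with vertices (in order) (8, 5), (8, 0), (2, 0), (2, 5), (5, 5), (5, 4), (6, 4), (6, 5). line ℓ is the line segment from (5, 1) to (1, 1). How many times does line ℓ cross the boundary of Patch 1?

The segment meets the boundary at (2,1).

1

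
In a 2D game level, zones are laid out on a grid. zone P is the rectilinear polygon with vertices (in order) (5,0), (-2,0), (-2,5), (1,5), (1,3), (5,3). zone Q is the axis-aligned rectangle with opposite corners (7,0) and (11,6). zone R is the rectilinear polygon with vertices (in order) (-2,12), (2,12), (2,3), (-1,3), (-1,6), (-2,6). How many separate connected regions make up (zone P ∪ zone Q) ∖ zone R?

(zone P ∪ zone Q) ∖ zone R splits into 2 disjoint pieces (area 23, area 24).

2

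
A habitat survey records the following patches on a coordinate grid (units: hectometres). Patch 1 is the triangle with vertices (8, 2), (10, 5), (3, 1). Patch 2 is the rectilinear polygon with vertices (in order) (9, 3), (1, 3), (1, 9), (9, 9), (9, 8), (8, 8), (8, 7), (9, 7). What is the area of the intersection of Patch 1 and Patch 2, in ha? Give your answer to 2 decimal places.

1.70

The intersection is the polygon with vertices (8.667,3), (6.5,3), (9,4.429), (9,3.5).
By the shoelace formula its area is 1.70.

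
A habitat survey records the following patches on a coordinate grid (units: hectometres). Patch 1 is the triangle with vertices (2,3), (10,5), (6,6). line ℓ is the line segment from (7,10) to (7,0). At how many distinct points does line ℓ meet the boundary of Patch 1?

2

The segment meets the boundary at (7,5.75), (7,4.25).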